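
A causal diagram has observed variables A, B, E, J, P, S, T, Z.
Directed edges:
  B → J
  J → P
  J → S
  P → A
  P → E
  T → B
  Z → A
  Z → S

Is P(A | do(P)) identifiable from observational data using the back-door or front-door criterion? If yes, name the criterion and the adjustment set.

P(A|do(P)): backdoor, adjust for ∅.

desc(P)\{P}={A,E}; candidates ⊆ {B,J,S,T,Z}.
∅: P⊥A given ∅ in G with P→· removed — back-door holds.
P(A|do(P)) = P(A|P) — no adjustment needed.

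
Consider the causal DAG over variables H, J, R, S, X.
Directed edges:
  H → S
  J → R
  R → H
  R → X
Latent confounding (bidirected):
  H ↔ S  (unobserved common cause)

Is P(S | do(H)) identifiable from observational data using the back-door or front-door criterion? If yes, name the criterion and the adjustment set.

P(S|do(H)): not identifiable (no BD/FD set).

desc(H)\{H}={S}; candidates ⊆ {J,R,X}.
H↔S: latent back-door arc(s) into H.
size 0: {}; under {} H still reaches {J,R,S,X} ∋ S.
size 1: {J}, {R}, {X}; under {J} H still reaches {R,S,X} ∋ S.
size 2: {J,R}, {J,X}, {R,X}; under {J,R} H still reaches {S} ∋ S.
H↔S cannot be blocked by any observed set — no back-door set.
No mediator lies on a directed H→…→S path.
Neither criterion identifies P(S|do(H)) in this graph.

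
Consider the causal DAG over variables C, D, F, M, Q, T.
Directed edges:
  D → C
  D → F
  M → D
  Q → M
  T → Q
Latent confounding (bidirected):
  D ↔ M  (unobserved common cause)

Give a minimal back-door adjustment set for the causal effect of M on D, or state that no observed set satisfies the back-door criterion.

desc(M)\{M}={C,D,F}; candidates ⊆ {Q,T}.
M↔D: latent back-door arc(s) into M.
size 0: {}; under {} M still reaches {C,D,F,Q,T} ∋ D.
size 1: {Q}, {T}; under {Q} M still reaches {C,D,F} ∋ D.
size 2: {Q,T}; under {Q,T} M still reaches {C,D,F} ∋ D.
M↔D cannot be blocked by any observed set — no back-door set.

M→D: no observed back-door set.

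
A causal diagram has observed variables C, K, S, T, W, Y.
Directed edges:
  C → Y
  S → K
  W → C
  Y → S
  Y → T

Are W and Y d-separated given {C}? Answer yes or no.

Bayes-Ball from W | {C} reaches ∅.
Y ∉ reach(W|{C}) ⇒ W ⊥ Y | {C}.

Yes — W ⊥ Y | {C}.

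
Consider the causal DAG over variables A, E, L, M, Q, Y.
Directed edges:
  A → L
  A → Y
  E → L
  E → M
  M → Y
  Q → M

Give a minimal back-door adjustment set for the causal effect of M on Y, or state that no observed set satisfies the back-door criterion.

desc(M)\{M}={Y}; candidates ⊆ {A,E,L,Q}.
∅: M⊥Y given ∅ in G with M→· removed — back-door holds.

M→Y: minimal back-door set ∅.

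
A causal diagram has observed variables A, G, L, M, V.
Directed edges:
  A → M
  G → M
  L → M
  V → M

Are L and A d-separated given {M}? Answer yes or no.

No — L and A are d-connected given {M}.

Bayes-Ball from L | {M} reaches {A,G,V}.
A ∈ reach(L|{M}) ⇒ L ⊥̸ A | {M}.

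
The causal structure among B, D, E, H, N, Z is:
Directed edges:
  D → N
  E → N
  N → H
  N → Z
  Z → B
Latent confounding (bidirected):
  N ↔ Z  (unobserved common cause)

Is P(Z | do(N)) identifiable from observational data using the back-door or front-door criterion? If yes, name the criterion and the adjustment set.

P(Z|do(N)): not identifiable (no BD/FD set).

desc(N)\{N}={B,H,Z}; candidates ⊆ {D,E}.
N↔Z: latent back-door arc(s) into N.
size 0: {}; under {} N still reaches {B,D,E,Z} ∋ Z.
size 1: {D}, {E}; under {D} N still reaches {B,E,Z} ∋ Z.
size 2: {D,E}; under {D,E} N still reaches {B,Z} ∋ Z.
N↔Z cannot be blocked by any observed set — no back-door set.
No mediator lies on a directed N→…→Z path.
Neither criterion identifies P(Z|do(N)) in this graph.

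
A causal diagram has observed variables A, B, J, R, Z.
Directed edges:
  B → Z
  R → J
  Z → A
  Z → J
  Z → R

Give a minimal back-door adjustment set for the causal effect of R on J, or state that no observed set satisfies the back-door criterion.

R→J: minimal back-door set {Z}.

desc(R)\{R}={J}; candidates ⊆ {A,B,Z}.
size 0: {}; under {} R still reaches {A,B,J,Z} ∋ J.
{Z}: R⊥J given {Z} in G with R→· removed — back-door holds.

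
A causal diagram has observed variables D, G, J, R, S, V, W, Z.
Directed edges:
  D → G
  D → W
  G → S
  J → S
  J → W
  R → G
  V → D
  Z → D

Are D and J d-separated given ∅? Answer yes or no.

Bayes-Ball from D | ∅ reaches {G,S,V,W,Z}.
J ∉ reach(D|∅) ⇒ D ⊥ J | ∅.

Yes — D ⊥ J | ∅.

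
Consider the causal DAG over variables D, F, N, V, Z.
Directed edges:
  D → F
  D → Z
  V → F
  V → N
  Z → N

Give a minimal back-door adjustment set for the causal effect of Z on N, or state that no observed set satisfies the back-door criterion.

Z→N: minimal back-door set ∅.

desc(Z)\{Z}={N}; candidates ⊆ {D,F,V}.
∅: Z⊥N given ∅ in G with Z→· removed — back-door holds.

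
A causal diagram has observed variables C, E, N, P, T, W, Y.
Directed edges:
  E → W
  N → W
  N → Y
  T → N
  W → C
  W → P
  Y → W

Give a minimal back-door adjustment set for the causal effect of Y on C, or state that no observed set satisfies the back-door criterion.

desc(Y)\{Y}={C,P,W}; candidates ⊆ {E,N,T}.
size 0: {}; under {} Y still reaches {C,N,P,T,W} ∋ C.
{N}: Y⊥C given {N} in G with Y→· removed — back-door holds.

Y→C: minimal back-door set {N}.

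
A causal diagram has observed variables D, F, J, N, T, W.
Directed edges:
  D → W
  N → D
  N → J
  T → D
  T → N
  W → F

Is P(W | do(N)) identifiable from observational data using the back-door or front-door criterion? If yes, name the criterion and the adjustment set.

desc(N)\{N}={D,F,J,W}; candidates ⊆ {T}.
size 0: {}; under {} N still reaches {D,F,T,W} ∋ W.
{T}: N⊥W given {T} in G with N→· removed — back-door holds.
P(W|do(N)) = Σ_{T} P(W|N,T)·P(T).

P(W|do(N)): backdoor, adjust for {T}.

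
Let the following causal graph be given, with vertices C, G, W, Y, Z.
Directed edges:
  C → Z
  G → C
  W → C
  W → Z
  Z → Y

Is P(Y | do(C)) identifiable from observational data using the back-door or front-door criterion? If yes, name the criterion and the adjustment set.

desc(C)\{C}={Y,Z}; candidates ⊆ {G,W}.
size 0: {}; under {} C still reaches {G,W,Y,Z} ∋ Y.
{W}: C⊥Y given {W} in G with C→· removed — back-door holds.
P(Y|do(C)) = Σ_{W} P(Y|C,W)·P(W).

P(Y|do(C)): backdoor, adjust for {W}.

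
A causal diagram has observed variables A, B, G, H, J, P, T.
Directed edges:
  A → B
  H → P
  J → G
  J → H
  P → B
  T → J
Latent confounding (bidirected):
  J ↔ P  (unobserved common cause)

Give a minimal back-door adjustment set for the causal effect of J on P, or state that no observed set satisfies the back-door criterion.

desc(J)\{J}={B,G,H,P}; candidates ⊆ {A,T}.
J↔P: latent back-door arc(s) into J.
size 0: {}; under {} J still reaches {B,P,T} ∋ P.
size 1: {A}, {T}; under {A} J still reaches {B,P,T} ∋ P.
size 2: {A,T}; under {A,T} J still reaches {B,P} ∋ P.
J↔P cannot be blocked by any observed set — no back-door set.

J→P: no observed back-door set.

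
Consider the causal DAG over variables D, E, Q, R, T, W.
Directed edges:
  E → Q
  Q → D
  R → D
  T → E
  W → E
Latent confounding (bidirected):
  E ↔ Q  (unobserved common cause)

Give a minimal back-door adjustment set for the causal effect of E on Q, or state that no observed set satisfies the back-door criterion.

E→Q: no observed back-door set.

desc(E)\{E}={D,Q}; candidates ⊆ {R,T,W}.
E↔Q: latent back-door arc(s) into E.
size 0: {}; under {} E still reaches {D,Q,T,W} ∋ Q.
size 1: {R}, {T}, {W}; under {R} E still reaches {D,Q,T,W} ∋ Q.
size 2: {R,T}, {R,W}, {T,W}; under {R,T} E still reaches {D,Q,W} ∋ Q.
E↔Q cannot be blocked by any observed set — no back-door set.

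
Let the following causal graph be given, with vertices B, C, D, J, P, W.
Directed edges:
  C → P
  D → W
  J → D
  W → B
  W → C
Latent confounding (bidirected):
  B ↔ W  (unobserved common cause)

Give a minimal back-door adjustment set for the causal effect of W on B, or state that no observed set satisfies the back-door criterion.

W→B: no observed back-door set.

desc(W)\{W}={B,C,P}; candidates ⊆ {D,J}.
W↔B: latent back-door arc(s) into W.
size 0: {}; under {} W still reaches {B,D,J} ∋ B.
size 1: {D}, {J}; under {D} W still reaches {B} ∋ B.
size 2: {D,J}; under {D,J} W still reaches {B} ∋ B.
W↔B cannot be blocked by any observed set — no back-door set.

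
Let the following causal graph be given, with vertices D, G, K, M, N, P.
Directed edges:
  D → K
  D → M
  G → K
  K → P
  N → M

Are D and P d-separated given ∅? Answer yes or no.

No — D and P are d-connected given ∅.

Bayes-Ball from D | ∅ reaches {K,M,P}.
P ∈ reach(D|∅) ⇒ D ⊥̸ P | ∅.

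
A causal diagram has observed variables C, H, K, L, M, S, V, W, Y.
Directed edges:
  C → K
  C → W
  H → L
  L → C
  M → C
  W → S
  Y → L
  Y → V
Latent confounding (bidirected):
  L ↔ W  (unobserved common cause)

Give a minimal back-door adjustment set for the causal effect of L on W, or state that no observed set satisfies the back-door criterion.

L→W: no observed back-door set.

desc(L)\{L}={C,K,S,W}; candidates ⊆ {H,M,V,Y}.
L↔W: latent back-door arc(s) into L.
size 0: {}; under {} L still reaches {H,S,V,W,Y} ∋ W.
size 1: {H}, {M}, {V} …(+1); under {H} L still reaches {S,V,W,Y} ∋ W.
size 2: {H,M}, {H,V}, {H,Y} …(+3); under {H,M} L still reaches {S,V,W,Y} ∋ W.
L↔W cannot be blocked by any observed set — no back-door set.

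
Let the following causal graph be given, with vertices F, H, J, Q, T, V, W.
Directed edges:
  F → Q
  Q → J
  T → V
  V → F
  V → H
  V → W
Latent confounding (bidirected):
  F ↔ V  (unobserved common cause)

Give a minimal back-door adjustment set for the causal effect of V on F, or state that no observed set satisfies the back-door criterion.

desc(V)\{V}={F,H,J,Q,W}; candidates ⊆ {T}.
V↔F: latent back-door arc(s) into V.
size 0: {}; under {} V still reaches {F,J,Q,T} ∋ F.
size 1: {T}; under {T} V still reaches {F,J,Q} ∋ F.
V↔F cannot be blocked by any observed set — no back-door set.

V→F: no observed back-door set.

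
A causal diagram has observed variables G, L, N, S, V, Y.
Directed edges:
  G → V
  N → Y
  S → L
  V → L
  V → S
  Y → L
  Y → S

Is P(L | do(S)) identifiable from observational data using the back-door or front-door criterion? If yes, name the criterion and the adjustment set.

P(L|do(S)): backdoor, adjust for {V, Y}.

desc(S)\{S}={L}; candidates ⊆ {G,N,V,Y}.
size 0: {}; under {} S still reaches {G,L,N,V,Y} ∋ L.
size 1: {G}, {N}, {V} …(+1); under {G} S still reaches {L,N,V,Y} ∋ L.
{V,Y}: S⊥L given {V,Y} in G with S→· removed — back-door holds.
P(L|do(S)) = Σ_{V,Y} P(L|S,V,Y)·P(V,Y).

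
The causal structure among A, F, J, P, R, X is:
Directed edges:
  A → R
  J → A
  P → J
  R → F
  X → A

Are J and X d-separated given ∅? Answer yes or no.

Bayes-Ball from J | ∅ reaches {A,F,P,R}.
X ∉ reach(J|∅) ⇒ J ⊥ X | ∅.

Yes — J ⊥ X | ∅.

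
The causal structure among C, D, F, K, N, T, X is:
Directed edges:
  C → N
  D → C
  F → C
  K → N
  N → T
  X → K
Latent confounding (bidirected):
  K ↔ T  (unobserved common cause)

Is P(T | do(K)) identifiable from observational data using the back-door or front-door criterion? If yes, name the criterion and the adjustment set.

P(T|do(K)): frontdoor, adjust for {N}.

desc(K)\{K}={N,T}; candidates ⊆ {C,D,F,X}.
K↔T: latent back-door arc(s) into K.
size 0: {}; under {} K still reaches {T,X} ∋ T.
size 1: {C}, {D}, {F} …(+1); under {C} K still reaches {T,X} ∋ T.
size 2: {C,D}, {C,F}, {C,X} …(+3); under {C,D} K still reaches {T,X} ∋ T.
K↔T cannot be blocked by any observed set — no back-door set.
{N}: (i) intercepts every directed K→T path; (ii) no back-door K→{N}; (iii) {K} blocks every back-door {N}→T. Front-door holds.
P(T|do(K)) = Σ_{N} P(N|K) Σ_{K'} P(T|N,K')P(K').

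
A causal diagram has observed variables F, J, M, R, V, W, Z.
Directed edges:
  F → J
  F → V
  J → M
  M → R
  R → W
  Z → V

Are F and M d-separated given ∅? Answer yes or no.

No — F and M are d-connected given ∅.

Bayes-Ball from F | ∅ reaches {J,M,R,V,W}.
M ∈ reach(F|∅) ⇒ F ⊥̸ M | ∅.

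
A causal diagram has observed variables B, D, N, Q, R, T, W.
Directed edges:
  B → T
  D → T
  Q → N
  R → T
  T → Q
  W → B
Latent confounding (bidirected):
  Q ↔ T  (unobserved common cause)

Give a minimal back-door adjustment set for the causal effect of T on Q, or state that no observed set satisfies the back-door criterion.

desc(T)\{T}={N,Q}; candidates ⊆ {B,D,R,W}.
T↔Q: latent back-door arc(s) into T.
size 0: {}; under {} T still reaches {B,D,N,Q,R,W} ∋ Q.
size 1: {B}, {D}, {R} …(+1); under {B} T still reaches {D,N,Q,R} ∋ Q.
size 2: {B,D}, {B,R}, {B,W} …(+3); under {B,D} T still reaches {N,Q,R} ∋ Q.
T↔Q cannot be blocked by any observed set — no back-door set.

T→Q: no observed back-door set.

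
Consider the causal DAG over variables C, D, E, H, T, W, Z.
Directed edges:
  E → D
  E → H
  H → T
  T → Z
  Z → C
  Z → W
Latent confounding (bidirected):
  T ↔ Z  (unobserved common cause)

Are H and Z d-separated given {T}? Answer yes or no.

No — H and Z are d-connected given {T}.

Bayes-Ball from H | {T} reaches {C,D,E,W,Z}.
Z ∈ reach(H|{T}) ⇒ H ⊥̸ Z | {T}.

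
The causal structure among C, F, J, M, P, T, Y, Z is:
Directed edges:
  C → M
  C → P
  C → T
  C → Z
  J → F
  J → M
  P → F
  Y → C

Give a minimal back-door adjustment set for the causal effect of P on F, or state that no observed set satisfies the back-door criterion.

P→F: minimal back-door set ∅.

desc(P)\{P}={F}; candidates ⊆ {C,J,M,T,Y,Z}.
∅: P⊥F given ∅ in G with P→· removed — back-door holds.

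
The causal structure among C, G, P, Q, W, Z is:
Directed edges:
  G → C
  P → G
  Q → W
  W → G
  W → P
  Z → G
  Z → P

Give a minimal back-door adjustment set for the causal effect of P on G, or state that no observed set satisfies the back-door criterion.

desc(P)\{P}={C,G}; candidates ⊆ {Q,W,Z}.
size 0: {}; under {} P still reaches {C,G,Q,W,Z} ∋ G.
size 1: {Q}, {W}, {Z}; under {Q} P still reaches {C,G,W,Z} ∋ G.
{W,Z}: P⊥G given {W,Z} in G with P→· removed — back-door holds.

P→G: minimal back-door set {W, Z}.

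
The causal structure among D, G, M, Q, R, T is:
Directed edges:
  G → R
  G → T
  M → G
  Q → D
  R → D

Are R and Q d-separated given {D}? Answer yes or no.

Bayes-Ball from R | {D} reaches {G,M,Q,T}.
Q ∈ reach(R|{D}) ⇒ R ⊥̸ Q | {D}.

No — R and Q are d-connected given {D}.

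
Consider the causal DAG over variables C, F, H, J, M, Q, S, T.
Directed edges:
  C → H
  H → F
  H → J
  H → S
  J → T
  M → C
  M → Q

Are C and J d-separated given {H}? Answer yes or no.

Yes — C ⊥ J | {H}.

Bayes-Ball from C | {H} reaches {M,Q}.
J ∉ reach(C|{H}) ⇒ C ⊥ J | {H}.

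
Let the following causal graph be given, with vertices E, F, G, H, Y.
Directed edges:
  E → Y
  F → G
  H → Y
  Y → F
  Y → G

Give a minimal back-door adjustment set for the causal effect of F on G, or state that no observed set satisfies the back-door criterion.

F→G: minimal back-door set {Y}.

desc(F)\{F}={G}; candidates ⊆ {E,H,Y}.
size 0: {}; under {} F still reaches {E,G,H,Y} ∋ G.
{Y}: F⊥G given {Y} in G with F→· removed — back-door holds.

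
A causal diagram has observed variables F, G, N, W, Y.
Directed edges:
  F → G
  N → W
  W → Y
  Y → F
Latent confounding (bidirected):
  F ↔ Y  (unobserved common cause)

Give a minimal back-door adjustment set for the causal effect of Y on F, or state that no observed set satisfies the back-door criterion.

desc(Y)\{Y}={F,G}; candidates ⊆ {N,W}.
Y↔F: latent back-door arc(s) into Y.
size 0: {}; under {} Y still reaches {F,G,N,W} ∋ F.
size 1: {N}, {W}; under {N} Y still reaches {F,G,W} ∋ F.
size 2: {N,W}; under {N,W} Y still reaches {F,G} ∋ F.
Y↔F cannot be blocked by any observed set — no back-door set.

Y→F: no observed back-door set.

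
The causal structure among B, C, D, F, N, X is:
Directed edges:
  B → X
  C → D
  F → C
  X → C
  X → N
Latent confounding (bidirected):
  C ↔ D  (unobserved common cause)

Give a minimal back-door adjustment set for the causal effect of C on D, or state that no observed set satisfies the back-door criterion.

desc(C)\{C}={D}; candidates ⊆ {B,F,N,X}.
C↔D: latent back-door arc(s) into C.
size 0: {}; under {} C still reaches {B,D,F,N,X} ∋ D.
size 1: {B}, {F}, {N} …(+1); under {B} C still reaches {D,F,N,X} ∋ D.
size 2: {B,F}, {B,N}, {B,X} …(+3); under {B,F} C still reaches {D,N,X} ∋ D.
C↔D cannot be blocked by any observed set — no back-door set.

C→D: no observed back-door set.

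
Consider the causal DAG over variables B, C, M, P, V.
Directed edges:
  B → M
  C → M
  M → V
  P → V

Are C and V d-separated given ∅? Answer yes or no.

Bayes-Ball from C | ∅ reaches {M,V}.
V ∈ reach(C|∅) ⇒ C ⊥̸ V | ∅.

No — C and V are d-connected given ∅.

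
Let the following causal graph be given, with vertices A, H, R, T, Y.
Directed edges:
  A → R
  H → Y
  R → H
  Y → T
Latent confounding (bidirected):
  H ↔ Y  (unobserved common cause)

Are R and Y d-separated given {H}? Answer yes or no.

Bayes-Ball from R | {H} reaches {A,T,Y}.
Y ∈ reach(R|{H}) ⇒ R ⊥̸ Y | {H}.

No — R and Y are d-connected given {H}.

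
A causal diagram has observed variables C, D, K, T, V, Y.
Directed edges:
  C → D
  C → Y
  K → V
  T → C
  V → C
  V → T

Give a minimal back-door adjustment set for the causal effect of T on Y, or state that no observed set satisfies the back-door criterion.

T→Y: minimal back-door set {V}.

desc(T)\{T}={C,D,Y}; candidates ⊆ {K,V}.
size 0: {}; under {} T still reaches {C,D,K,V,Y} ∋ Y.
{V}: T⊥Y given {V} in G with T→· removed — back-door holds.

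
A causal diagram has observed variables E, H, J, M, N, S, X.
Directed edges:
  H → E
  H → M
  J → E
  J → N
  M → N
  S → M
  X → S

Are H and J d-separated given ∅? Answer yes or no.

Yes — H ⊥ J | ∅.

Bayes-Ball from H | ∅ reaches {E,M,N}.
J ∉ reach(H|∅) ⇒ H ⊥ J | ∅.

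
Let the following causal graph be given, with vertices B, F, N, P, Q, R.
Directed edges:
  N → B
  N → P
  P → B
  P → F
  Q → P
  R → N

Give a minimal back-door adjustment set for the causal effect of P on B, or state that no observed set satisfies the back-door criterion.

desc(P)\{P}={B,F}; candidates ⊆ {N,Q,R}.
size 0: {}; under {} P still reaches {B,N,Q,R} ∋ B.
{N}: P⊥B given {N} in G with P→· removed — back-door holds.

P→B: minimal back-door set {N}.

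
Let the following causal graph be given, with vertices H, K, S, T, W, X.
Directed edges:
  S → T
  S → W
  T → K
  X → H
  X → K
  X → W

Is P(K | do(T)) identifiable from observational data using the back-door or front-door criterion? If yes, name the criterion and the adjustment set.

P(K|do(T)): backdoor, adjust for ∅.

desc(T)\{T}={K}; candidates ⊆ {H,S,W,X}.
∅: T⊥K given ∅ in G with T→· removed — back-door holds.
P(K|do(T)) = P(K|T) — no adjustment needed.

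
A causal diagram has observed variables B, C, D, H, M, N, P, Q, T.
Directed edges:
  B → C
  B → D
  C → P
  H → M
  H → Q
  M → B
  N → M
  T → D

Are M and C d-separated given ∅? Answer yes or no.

No — M and C are d-connected given ∅.

Bayes-Ball from M | ∅ reaches {B,C,D,H,N,P,Q}.
C ∈ reach(M|∅) ⇒ M ⊥̸ C | ∅.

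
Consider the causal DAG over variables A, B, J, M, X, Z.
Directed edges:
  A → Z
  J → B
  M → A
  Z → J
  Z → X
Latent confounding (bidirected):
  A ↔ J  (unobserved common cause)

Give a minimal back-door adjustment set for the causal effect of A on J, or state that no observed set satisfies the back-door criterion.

A→J: no observed back-door set.

desc(A)\{A}={B,J,X,Z}; candidates ⊆ {M}.
A↔J: latent back-door arc(s) into A.
size 0: {}; under {} A still reaches {B,J,M} ∋ J.
size 1: {M}; under {M} A still reaches {B,J} ∋ J.
A↔J cannot be blocked by any observed set — no back-door set.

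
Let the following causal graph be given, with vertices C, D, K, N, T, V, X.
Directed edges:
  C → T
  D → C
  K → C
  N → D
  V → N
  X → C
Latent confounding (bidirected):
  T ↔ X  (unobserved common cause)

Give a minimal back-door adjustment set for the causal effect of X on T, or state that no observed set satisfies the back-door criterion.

X→T: no observed back-door set.

desc(X)\{X}={C,T}; candidates ⊆ {D,K,N,V}.
X↔T: latent back-door arc(s) into X.
size 0: {}; under {} X still reaches {T} ∋ T.
size 1: {D}, {K}, {N} …(+1); under {D} X still reaches {T} ∋ T.
size 2: {D,K}, {D,N}, {D,V} …(+3); under {D,K} X still reaches {T} ∋ T.
X↔T cannot be blocked by any observed set — no back-door set.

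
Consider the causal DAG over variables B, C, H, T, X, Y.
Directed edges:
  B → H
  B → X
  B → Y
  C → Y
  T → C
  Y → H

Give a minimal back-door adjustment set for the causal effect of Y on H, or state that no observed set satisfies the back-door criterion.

desc(Y)\{Y}={H}; candidates ⊆ {B,C,T,X}.
size 0: {}; under {} Y still reaches {B,C,H,T,X} ∋ H.
{B}: Y⊥H given {B} in G with Y→· removed — back-door holds.

Y→H: minimal back-door set {B}.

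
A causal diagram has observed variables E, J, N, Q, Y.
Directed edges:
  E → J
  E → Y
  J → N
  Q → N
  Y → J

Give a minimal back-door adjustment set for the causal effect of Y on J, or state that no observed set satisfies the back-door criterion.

Y→J: minimal back-door set {E}.

desc(Y)\{Y}={J,N}; candidates ⊆ {E,Q}.
size 0: {}; under {} Y still reaches {E,J,N} ∋ J.
{E}: Y⊥J given {E} in G with Y→· removed — back-door holds.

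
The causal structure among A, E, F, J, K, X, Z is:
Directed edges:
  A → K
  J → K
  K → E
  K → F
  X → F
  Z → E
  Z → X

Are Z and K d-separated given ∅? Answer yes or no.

Yes — Z ⊥ K | ∅.

Bayes-Ball from Z | ∅ reaches {E,F,X}.
K ∉ reach(Z|∅) ⇒ Z ⊥ K | ∅.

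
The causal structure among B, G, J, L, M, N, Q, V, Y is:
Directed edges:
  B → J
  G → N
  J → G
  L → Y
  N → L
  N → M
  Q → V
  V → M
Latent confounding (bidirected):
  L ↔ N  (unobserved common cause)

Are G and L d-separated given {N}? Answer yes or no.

Bayes-Ball from G | {N} reaches {B,J,L,Y}.
L ∈ reach(G|{N}) ⇒ G ⊥̸ L | {N}.

No — G and L are d-connected given {N}.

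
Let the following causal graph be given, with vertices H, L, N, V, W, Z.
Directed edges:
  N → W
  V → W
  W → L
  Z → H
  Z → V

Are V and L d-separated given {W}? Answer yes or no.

Bayes-Ball from V | {W} reaches {H,N,Z}.
L ∉ reach(V|{W}) ⇒ V ⊥ L | {W}.

Yes — V ⊥ L | {W}.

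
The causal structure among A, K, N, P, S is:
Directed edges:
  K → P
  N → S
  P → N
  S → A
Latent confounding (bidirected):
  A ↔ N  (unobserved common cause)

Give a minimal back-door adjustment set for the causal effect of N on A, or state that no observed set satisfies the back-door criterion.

N→A: no observed back-door set.

desc(N)\{N}={A,S}; candidates ⊆ {K,P}.
N↔A: latent back-door arc(s) into N.
size 0: {}; under {} N still reaches {A,K,P} ∋ A.
size 1: {K}, {P}; under {K} N still reaches {A,P} ∋ A.
size 2: {K,P}; under {K,P} N still reaches {A} ∋ A.
N↔A cannot be blocked by any observed set — no back-door set.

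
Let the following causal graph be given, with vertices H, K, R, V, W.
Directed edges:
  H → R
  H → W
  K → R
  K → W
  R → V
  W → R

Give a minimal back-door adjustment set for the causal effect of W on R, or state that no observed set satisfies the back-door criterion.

desc(W)\{W}={R,V}; candidates ⊆ {H,K}.
size 0: {}; under {} W still reaches {H,K,R,V} ∋ R.
size 1: {H}, {K}; under {H} W still reaches {K,R,V} ∋ R.
{H,K}: W⊥R given {H,K} in G with W→· removed — back-door holds.

W→R: minimal back-door set {H, K}.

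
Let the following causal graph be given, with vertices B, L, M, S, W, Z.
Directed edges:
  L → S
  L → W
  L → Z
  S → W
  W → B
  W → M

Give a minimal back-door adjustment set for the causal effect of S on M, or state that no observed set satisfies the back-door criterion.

desc(S)\{S}={B,M,W}; candidates ⊆ {L,Z}.
size 0: {}; under {} S still reaches {B,L,M,W,Z} ∋ M.
{L}: S⊥M given {L} in G with S→· removed — back-door holds.

S→M: minimal back-door set {L}.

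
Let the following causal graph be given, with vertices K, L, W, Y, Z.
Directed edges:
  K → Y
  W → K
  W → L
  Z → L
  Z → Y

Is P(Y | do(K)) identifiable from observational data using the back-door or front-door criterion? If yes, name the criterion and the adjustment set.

P(Y|do(K)): backdoor, adjust for ∅.

desc(K)\{K}={Y}; candidates ⊆ {L,W,Z}.
∅: K⊥Y given ∅ in G with K→· removed — back-door holds.
P(Y|do(K)) = P(Y|K) — no adjustment needed.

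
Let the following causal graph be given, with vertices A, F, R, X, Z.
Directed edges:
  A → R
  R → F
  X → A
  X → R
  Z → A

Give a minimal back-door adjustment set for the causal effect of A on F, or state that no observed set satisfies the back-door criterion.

A→F: minimal back-door set {X}.

desc(A)\{A}={F,R}; candidates ⊆ {X,Z}.
size 0: {}; under {} A still reaches {F,R,X,Z} ∋ F.
{X}: A⊥F given {X} in G with A→· removed — back-door holds.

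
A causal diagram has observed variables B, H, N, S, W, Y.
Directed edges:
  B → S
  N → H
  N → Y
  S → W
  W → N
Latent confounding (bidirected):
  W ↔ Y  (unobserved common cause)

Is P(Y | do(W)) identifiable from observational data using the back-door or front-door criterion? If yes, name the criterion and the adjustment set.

desc(W)\{W}={H,N,Y}; candidates ⊆ {B,S}.
W↔Y: latent back-door arc(s) into W.
size 0: {}; under {} W still reaches {B,S,Y} ∋ Y.
size 1: {B}, {S}; under {B} W still reaches {S,Y} ∋ Y.
size 2: {B,S}; under {B,S} W still reaches {Y} ∋ Y.
W↔Y cannot be blocked by any observed set — no back-door set.
{N}: (i) intercepts every directed W→Y path; (ii) no back-door W→{N}; (iii) {W} blocks every back-door {N}→Y. Front-door holds.
P(Y|do(W)) = Σ_{N} P(N|W) Σ_{W'} P(Y|N,W')P(W').

P(Y|do(W)): frontdoor, adjust for {N}.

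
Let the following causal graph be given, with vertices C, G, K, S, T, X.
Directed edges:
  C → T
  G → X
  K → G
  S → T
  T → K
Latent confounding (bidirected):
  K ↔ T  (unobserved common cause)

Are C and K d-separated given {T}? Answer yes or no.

Bayes-Ball from C | {T} reaches {G,K,S,X}.
K ∈ reach(C|{T}) ⇒ C ⊥̸ K | {T}.

No — C and K are d-connected given {T}.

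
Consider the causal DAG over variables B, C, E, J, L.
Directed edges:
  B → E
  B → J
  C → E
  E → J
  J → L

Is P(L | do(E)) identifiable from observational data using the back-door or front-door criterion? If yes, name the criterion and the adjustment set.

P(L|do(E)): backdoor, adjust for {B}.

desc(E)\{E}={J,L}; candidates ⊆ {B,C}.
size 0: {}; under {} E still reaches {B,C,J,L} ∋ L.
{B}: E⊥L given {B} in G with E→· removed — back-door holds.
P(L|do(E)) = Σ_{B} P(L|E,B)·P(B).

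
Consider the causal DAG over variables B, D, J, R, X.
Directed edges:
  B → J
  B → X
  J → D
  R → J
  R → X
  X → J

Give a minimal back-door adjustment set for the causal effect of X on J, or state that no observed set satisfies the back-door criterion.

X→J: minimal back-door set {B, R}.

desc(X)\{X}={D,J}; candidates ⊆ {B,R}.
size 0: {}; under {} X still reaches {B,D,J,R} ∋ J.
size 1: {B}, {R}; under {B} X still reaches {D,J,R} ∋ J.
{B,R}: X⊥J given {B,R} in G with X→· removed — back-door holds.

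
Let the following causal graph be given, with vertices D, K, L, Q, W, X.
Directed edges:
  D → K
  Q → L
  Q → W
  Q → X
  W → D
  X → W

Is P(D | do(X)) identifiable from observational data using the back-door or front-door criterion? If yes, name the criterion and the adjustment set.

P(D|do(X)): backdoor, adjust for {Q}.

desc(X)\{X}={D,K,W}; candidates ⊆ {L,Q}.
size 0: {}; under {} X still reaches {D,K,L,Q,W} ∋ D.
{Q}: X⊥D given {Q} in G with X→· removed — back-door holds.
P(D|do(X)) = Σ_{Q} P(D|X,Q)·P(Q).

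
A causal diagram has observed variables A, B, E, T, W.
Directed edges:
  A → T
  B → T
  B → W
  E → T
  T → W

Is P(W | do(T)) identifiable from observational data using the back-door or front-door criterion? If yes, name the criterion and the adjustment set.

P(W|do(T)): backdoor, adjust for {B}.

desc(T)\{T}={W}; candidates ⊆ {A,B,E}.
size 0: {}; under {} T still reaches {A,B,E,W} ∋ W.
{B}: T⊥W given {B} in G with T→· removed — back-door holds.
P(W|do(T)) = Σ_{B} P(W|T,B)·P(B).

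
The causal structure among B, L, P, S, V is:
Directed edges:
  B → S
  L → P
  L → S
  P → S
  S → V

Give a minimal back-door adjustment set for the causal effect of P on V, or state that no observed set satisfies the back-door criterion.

P→V: minimal back-door set {L}.

desc(P)\{P}={S,V}; candidates ⊆ {B,L}.
size 0: {}; under {} P still reaches {L,S,V} ∋ V.
{L}: P⊥V given {L} in G with P→· removed — back-door holds.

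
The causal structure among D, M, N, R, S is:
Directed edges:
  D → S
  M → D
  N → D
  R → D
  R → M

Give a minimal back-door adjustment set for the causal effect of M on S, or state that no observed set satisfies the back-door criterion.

desc(M)\{M}={D,S}; candidates ⊆ {N,R}.
size 0: {}; under {} M still reaches {D,R,S} ∋ S.
{R}: M⊥S given {R} in G with M→· removed — back-door holds.

M→S: minimal back-door set {R}.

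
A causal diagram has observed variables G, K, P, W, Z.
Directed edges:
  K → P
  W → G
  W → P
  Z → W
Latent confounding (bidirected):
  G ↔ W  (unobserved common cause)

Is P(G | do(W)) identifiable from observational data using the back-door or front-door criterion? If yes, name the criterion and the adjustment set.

P(G|do(W)): not identifiable (no BD/FD set).

desc(W)\{W}={G,P}; candidates ⊆ {K,Z}.
W↔G: latent back-door arc(s) into W.
size 0: {}; under {} W still reaches {G,Z} ∋ G.
size 1: {K}, {Z}; under {K} W still reaches {G,Z} ∋ G.
size 2: {K,Z}; under {K,Z} W still reaches {G} ∋ G.
W↔G cannot be blocked by any observed set — no back-door set.
No mediator lies on a directed W→…→G path.
Neither criterion identifies P(G|do(W)) in this graph.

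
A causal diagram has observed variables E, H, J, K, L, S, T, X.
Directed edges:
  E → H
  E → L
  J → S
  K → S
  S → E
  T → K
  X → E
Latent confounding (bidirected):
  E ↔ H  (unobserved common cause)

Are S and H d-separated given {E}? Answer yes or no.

Bayes-Ball from S | {E} reaches {H,J,K,T,X}.
H ∈ reach(S|{E}) ⇒ S ⊥̸ H | {E}.

No — S and H are d-connected given {E}.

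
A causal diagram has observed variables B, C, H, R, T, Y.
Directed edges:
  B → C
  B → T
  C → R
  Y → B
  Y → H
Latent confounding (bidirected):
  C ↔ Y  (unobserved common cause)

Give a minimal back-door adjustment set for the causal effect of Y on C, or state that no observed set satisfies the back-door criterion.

desc(Y)\{Y}={B,C,H,R,T}; candidates ⊆ {—}.
Y↔C: latent back-door arc(s) into Y.
size 0: {}; under {} Y still reaches {C,R} ∋ C.
Y↔C cannot be blocked by any observed set — no back-door set.

Y→C: no observed back-door set.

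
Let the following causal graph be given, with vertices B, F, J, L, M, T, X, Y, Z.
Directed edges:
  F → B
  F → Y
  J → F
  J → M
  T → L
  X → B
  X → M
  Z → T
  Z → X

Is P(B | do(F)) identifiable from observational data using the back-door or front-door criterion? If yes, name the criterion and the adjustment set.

P(B|do(F)): backdoor, adjust for ∅.

desc(F)\{F}={B,Y}; candidates ⊆ {J,L,M,T,X,Z}.
∅: F⊥B given ∅ in G with F→· removed — back-door holds.
P(B|do(F)) = P(B|F) — no adjustment needed.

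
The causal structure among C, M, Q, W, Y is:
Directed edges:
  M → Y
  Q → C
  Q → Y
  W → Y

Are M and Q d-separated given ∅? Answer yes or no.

Bayes-Ball from M | ∅ reaches {Y}.
Q ∉ reach(M|∅) ⇒ M ⊥ Q | ∅.

Yes — M ⊥ Q | ∅.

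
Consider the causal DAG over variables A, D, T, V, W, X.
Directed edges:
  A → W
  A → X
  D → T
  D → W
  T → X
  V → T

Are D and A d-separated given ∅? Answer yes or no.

Yes — D ⊥ A | ∅.

Bayes-Ball from D | ∅ reaches {T,W,X}.
A ∉ reach(D|∅) ⇒ D ⊥ A | ∅.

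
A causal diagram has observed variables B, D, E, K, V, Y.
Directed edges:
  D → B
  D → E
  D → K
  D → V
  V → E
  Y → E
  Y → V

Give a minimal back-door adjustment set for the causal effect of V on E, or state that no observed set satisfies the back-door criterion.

desc(V)\{V}={E}; candidates ⊆ {B,D,K,Y}.
size 0: {}; under {} V still reaches {B,D,E,K,Y} ∋ E.
size 1: {B}, {D}, {K} …(+1); under {B} V still reaches {D,E,K,Y} ∋ E.
{D,Y}: V⊥E given {D,Y} in G with V→· removed — back-door holds.

V→E: minimal back-door set {D, Y}.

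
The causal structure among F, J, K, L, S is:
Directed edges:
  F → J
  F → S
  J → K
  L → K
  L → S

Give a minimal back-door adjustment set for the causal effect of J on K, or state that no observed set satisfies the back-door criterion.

J→K: minimal back-door set ∅.

desc(J)\{J}={K}; candidates ⊆ {F,L,S}.
∅: J⊥K given ∅ in G with J→· removed — back-door holds.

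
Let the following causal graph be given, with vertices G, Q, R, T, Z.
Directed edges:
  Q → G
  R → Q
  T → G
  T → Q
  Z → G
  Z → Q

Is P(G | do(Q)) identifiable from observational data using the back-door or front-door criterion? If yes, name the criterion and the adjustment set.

P(G|do(Q)): backdoor, adjust for {T, Z}.

desc(Q)\{Q}={G}; candidates ⊆ {R,T,Z}.
size 0: {}; under {} Q still reaches {G,R,T,Z} ∋ G.
size 1: {R}, {T}, {Z}; under {R} Q still reaches {G,T,Z} ∋ G.
{T,Z}: Q⊥G given {T,Z} in G with Q→· removed — back-door holds.
P(G|do(Q)) = Σ_{T,Z} P(G|Q,T,Z)·P(T,Z).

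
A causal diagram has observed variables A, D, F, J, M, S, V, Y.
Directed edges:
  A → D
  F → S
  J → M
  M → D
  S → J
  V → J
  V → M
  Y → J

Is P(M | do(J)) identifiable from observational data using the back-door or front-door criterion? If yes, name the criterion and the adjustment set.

desc(J)\{J}={D,M}; candidates ⊆ {A,F,S,V,Y}.
size 0: {}; under {} J still reaches {D,F,M,S,V,Y} ∋ M.
{V}: J⊥M given {V} in G with J→· removed — back-door holds.
P(M|do(J)) = Σ_{V} P(M|J,V)·P(V).

P(M|do(J)): backdoor, adjust for {V}.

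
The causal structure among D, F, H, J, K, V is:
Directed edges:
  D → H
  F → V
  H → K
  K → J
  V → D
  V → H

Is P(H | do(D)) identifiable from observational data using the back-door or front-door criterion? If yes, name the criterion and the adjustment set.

desc(D)\{D}={H,J,K}; candidates ⊆ {F,V}.
size 0: {}; under {} D still reaches {F,H,J,K,V} ∋ H.
{V}: D⊥H given {V} in G with D→· removed — back-door holds.
P(H|do(D)) = Σ_{V} P(H|D,V)·P(V).

P(H|do(D)): backdoor, adjust for {V}.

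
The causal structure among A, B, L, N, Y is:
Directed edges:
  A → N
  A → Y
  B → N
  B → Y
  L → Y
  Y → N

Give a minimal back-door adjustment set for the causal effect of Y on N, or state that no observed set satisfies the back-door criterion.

desc(Y)\{Y}={N}; candidates ⊆ {A,B,L}.
size 0: {}; under {} Y still reaches {A,B,L,N} ∋ N.
size 1: {A}, {B}, {L}; under {A} Y still reaches {B,L,N} ∋ N.
{A,B}: Y⊥N given {A,B} in G with Y→· removed — back-door holds.

Y→N: minimal back-door set {A, B}.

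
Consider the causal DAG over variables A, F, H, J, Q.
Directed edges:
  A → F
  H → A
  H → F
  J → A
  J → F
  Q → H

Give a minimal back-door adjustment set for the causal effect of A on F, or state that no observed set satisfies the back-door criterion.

A→F: minimal back-door set {H, J}.

desc(A)\{A}={F}; candidates ⊆ {H,J,Q}.
size 0: {}; under {} A still reaches {F,H,J,Q} ∋ F.
size 1: {H}, {J}, {Q}; under {H} A still reaches {F,J} ∋ F.
{H,J}: A⊥F given {H,J} in G with A→· removed — back-door holds.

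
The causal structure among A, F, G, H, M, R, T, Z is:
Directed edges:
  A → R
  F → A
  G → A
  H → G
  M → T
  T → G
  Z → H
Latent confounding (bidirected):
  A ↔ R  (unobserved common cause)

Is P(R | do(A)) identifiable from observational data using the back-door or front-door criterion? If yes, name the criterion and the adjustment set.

P(R|do(A)): not identifiable (no BD/FD set).

desc(A)\{A}={R}; candidates ⊆ {F,G,H,M,T,Z}.
A↔R: latent back-door arc(s) into A.
size 0: {}; under {} A still reaches {F,G,H,M,R,T,Z} ∋ R.
size 1: {F}, {G}, {H} …(+3); under {F} A still reaches {G,H,M,R,T,Z} ∋ R.
size 2: {F,G}, {F,H}, {F,M} …(+12); under {F,G} A still reaches {R} ∋ R.
A↔R cannot be blocked by any observed set — no back-door set.
No mediator lies on a directed A→…→R path.
Neither criterion identifies P(R|do(A)) in this graph.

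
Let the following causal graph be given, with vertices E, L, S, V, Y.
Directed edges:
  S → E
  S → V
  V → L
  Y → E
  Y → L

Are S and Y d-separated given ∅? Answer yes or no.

Yes — S ⊥ Y | ∅.

Bayes-Ball from S | ∅ reaches {E,L,V}.
Y ∉ reach(S|∅) ⇒ S ⊥ Y | ∅.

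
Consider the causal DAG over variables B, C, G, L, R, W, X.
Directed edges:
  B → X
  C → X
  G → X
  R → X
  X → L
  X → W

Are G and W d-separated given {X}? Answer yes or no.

Yes — G ⊥ W | {X}.

Bayes-Ball from G | {X} reaches {B,C,R}.
W ∉ reach(G|{X}) ⇒ G ⊥ W | {X}.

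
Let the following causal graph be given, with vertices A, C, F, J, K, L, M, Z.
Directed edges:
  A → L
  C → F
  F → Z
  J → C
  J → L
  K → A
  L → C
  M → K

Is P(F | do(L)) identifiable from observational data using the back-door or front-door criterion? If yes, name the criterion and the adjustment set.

desc(L)\{L}={C,F,Z}; candidates ⊆ {A,J,K,M}.
size 0: {}; under {} L still reaches {A,C,F,J,K,M,Z} ∋ F.
{J}: L⊥F given {J} in G with L→· removed — back-door holds.
P(F|do(L)) = Σ_{J} P(F|L,J)·P(J).

P(F|do(L)): backdoor, adjust for {J}.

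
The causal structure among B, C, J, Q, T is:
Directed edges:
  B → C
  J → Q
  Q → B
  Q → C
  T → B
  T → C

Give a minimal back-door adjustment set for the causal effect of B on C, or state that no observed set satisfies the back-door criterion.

desc(B)\{B}={C}; candidates ⊆ {J,Q,T}.
size 0: {}; under {} B still reaches {C,J,Q,T} ∋ C.
size 1: {J}, {Q}, {T}; under {J} B still reaches {C,Q,T} ∋ C.
{Q,T}: B⊥C given {Q,T} in G with B→· removed — back-door holds.

B→C: minimal back-door set {Q, T}.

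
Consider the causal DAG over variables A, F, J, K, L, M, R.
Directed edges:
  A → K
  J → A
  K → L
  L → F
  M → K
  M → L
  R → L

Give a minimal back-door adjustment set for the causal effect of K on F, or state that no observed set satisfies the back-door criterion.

desc(K)\{K}={F,L}; candidates ⊆ {A,J,M,R}.
size 0: {}; under {} K still reaches {A,F,J,L,M} ∋ F.
{M}: K⊥F given {M} in G with K→· removed — back-door holds.

K→F: minimal back-door set {M}.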